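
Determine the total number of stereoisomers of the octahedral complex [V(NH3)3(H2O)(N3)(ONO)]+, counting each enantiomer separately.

5

An octahedron has six vertices in three trans pairs; every non-trans pair is cis.
Systematic placement gives 4 geometric isomers: NH3 mer (3 arrangements); NH3 fac (chiral).
One of these lacks any improper symmetry element and so occurs as an enantiomeric pair, giving 4 + 1 = 5 stereoisomers in total.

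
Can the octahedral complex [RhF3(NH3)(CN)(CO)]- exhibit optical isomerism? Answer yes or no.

yes

The six octahedral sites form three mutually perpendicular trans pairs.
Working through the distinct placements yields 4 geometric isomers: F mer (3 arrangements); F fac (chiral).
One of these lacks any improper symmetry element and so occurs as an enantiomeric pair, giving 4 + 1 = 5 stereoisomers in total.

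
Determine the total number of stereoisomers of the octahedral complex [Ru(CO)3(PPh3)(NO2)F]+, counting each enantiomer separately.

The distinct arrangements are (4 in all): CO mer (3 arrangements); CO fac (chiral).
One of these lacks any improper symmetry element and so occurs as an enantiomeric pair, giving 4 + 1 = 5 stereoisomers in total.

5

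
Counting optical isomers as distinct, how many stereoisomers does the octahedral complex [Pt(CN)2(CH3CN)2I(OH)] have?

In an octahedral complex each vertex has one trans partner and four cis neighbours.
The distinct arrangements are (6 in all): CN trans, CH3CN trans; CN cis, CH3CN trans; CN cis, CH3CN cis (3 arrangements, 2 chiral); CN trans, CH3CN cis.
Of these, 2 lack any improper symmetry element and so occur as enantiomeric pairs, giving 6 + 2 = 8 stereoisomers in total.

8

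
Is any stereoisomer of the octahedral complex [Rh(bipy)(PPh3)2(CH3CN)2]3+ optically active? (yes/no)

yes

Each bipy is bidentate and must span two cis positions.
Working through the distinct placements yields 3 geometric isomers: PPh3 cis, CH3CN trans; PPh3 cis, CH3CN cis (chiral); PPh3 trans, CH3CN cis.
One of these lacks any improper symmetry element and so occurs as an enantiomeric pair, giving 3 + 1 = 4 stereoisomers in total.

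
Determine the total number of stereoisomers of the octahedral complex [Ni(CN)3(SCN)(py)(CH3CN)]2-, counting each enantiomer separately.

The six octahedral sites form three mutually perpendicular trans pairs.
Systematic placement gives 4 geometric isomers: CN mer (3 arrangements); CN fac (chiral).
One of these lacks any improper symmetry element and so occurs as an enantiomeric pair, giving 4 + 1 = 5 stereoisomers in total.

5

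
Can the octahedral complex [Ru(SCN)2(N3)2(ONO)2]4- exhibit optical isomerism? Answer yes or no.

An octahedron has six vertices in three trans pairs; every non-trans pair is cis.
Systematic placement gives 5 geometric isomers: SCN trans, N3 trans, ONO trans; SCN cis, N3 trans, ONO cis; SCN trans, N3 cis, ONO cis; SCN cis, N3 cis, ONO cis (chiral); SCN cis, N3 cis, ONO trans.
One of these lacks any improper symmetry element and so occurs as an enantiomeric pair, giving 5 + 1 = 6 stereoisomers in total.

yes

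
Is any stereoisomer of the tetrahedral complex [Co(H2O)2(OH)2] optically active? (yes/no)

Only one geometric arrangement is possible.

no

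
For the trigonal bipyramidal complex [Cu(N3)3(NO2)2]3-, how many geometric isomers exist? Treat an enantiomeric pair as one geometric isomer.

A trigonal bipyramid has two axial and three equatorial sites, which are chemically inequivalent.
Systematic placement gives 3 geometric isomers: NO2 both equatorial; NO2 one axial, one equatorial; NO2 both axial.

3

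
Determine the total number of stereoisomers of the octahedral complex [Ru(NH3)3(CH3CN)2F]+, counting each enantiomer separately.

The six octahedral sites form three mutually perpendicular trans pairs.
Systematic placement gives 3 geometric isomers: NH3 mer, CH3CN trans; NH3 mer, CH3CN cis; NH3 fac, CH3CN cis.
Each arrangement has an internal mirror plane or centre of symmetry, so none is chiral.

3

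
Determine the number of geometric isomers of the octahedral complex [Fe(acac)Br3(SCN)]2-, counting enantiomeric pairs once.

2

In an octahedral complex each vertex has one trans partner and four cis neighbours.
Each acac is bidentate and must span two cis positions.
Systematic placement gives 2 geometric isomers: Br mer; Br fac.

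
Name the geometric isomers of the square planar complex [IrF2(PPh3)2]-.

cis and trans

Working through the distinct placements yields 2 geometric isomers: F cis; F trans.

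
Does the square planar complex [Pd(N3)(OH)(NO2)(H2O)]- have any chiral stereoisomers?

The distinct arrangements are (3 in all): (H2O/NO2 trans, N3/OH trans); (H2O/OH trans, N3/NO2 trans); (H2O/N3 trans, NO2/OH trans).
Each arrangement has an internal mirror plane or centre of symmetry, so none is chiral.

no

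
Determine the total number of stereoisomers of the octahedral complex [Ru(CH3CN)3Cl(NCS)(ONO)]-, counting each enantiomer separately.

5

An octahedron has six vertices in three trans pairs; every non-trans pair is cis.
Working through the distinct placements yields 4 geometric isomers: CH3CN mer (3 arrangements); CH3CN fac (chiral).
One of these lacks any improper symmetry element and so occurs as an enantiomeric pair, giving 4 + 1 = 5 stereoisomers in total.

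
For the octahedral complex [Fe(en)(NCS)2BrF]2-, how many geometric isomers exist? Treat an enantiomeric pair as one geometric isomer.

4

The six octahedral sites form three mutually perpendicular trans pairs.
Each en is bidentate and must span two cis positions.
There are 4 geometric isomers: NCS cis (3 arrangements, 2 chiral); NCS trans.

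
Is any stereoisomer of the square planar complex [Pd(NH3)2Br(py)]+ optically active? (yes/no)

In a square planar complex each vertex has one trans partner and two cis neighbours.
There are 2 geometric isomers: NH3 cis; NH3 trans.
Each arrangement has an internal mirror plane or centre of symmetry, so none is chiral.

no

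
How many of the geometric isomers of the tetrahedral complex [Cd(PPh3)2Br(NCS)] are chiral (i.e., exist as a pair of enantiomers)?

In a tetrahedral complex all four positions are equivalent and every pair of ligands is adjacent — there is no cis/trans distinction.
Only one geometric arrangement is possible.

0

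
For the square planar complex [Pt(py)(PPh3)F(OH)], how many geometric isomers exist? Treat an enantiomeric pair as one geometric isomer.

3

There are 3 geometric isomers: (F/PPh3 trans, OH/py trans); (F/py trans, OH/PPh3 trans); (F/OH trans, PPh3/py trans).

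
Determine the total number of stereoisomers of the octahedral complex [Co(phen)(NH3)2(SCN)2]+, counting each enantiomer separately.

4

An octahedron has six vertices in three trans pairs; every non-trans pair is cis.
Each phen is bidentate and must span two cis positions.
Working through the distinct placements yields 3 geometric isomers: NH3 trans, SCN cis; NH3 cis, SCN cis (chiral); NH3 cis, SCN trans.
One of these lacks any improper symmetry element and so occurs as an enantiomeric pair, giving 3 + 1 = 4 stereoisomers in total.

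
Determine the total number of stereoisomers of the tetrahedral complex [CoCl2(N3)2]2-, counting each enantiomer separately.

1

All four vertices of a tetrahedron are equivalent and mutually adjacent, so cis/trans isomerism cannot arise.
Only one geometric arrangement is possible.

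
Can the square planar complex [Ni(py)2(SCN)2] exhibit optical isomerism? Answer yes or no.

A square has two trans pairs of vertices; adjacent vertices are cis.
Working through the distinct placements yields 2 geometric isomers: py cis; py trans.
Each arrangement has an internal mirror plane or centre of symmetry, so none is chiral.

no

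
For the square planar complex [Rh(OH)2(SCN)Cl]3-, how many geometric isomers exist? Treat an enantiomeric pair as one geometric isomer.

A square has two trans pairs of vertices; adjacent vertices are cis.
Working through the distinct placements yields 2 geometric isomers: OH cis; OH trans.

2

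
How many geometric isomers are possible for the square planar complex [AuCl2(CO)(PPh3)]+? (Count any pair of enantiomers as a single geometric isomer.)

A square has two trans pairs of vertices; adjacent vertices are cis.
Working through the distinct placements yields 2 geometric isomers: Cl cis; Cl trans.

2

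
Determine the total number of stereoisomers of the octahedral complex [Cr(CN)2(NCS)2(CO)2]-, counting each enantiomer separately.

There are 5 geometric isomers: CN trans, NCS trans, CO trans; CN trans, NCS cis, CO cis; CN cis, NCS trans, CO cis; CN cis, NCS cis, CO cis (chiral); CN cis, NCS cis, CO trans.
One of these lacks any improper symmetry element and so occurs as an enantiomeric pair, giving 5 + 1 = 6 stereoisomers in total.

6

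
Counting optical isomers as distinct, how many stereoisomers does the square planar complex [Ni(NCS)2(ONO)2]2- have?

In a square planar complex each vertex has one trans partner and two cis neighbours.
The distinct arrangements are (2 in all): NCS cis; NCS trans.
Each arrangement has an internal mirror plane or centre of symmetry, so none is chiral.

2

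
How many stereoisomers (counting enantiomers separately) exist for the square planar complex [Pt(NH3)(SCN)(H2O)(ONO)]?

In a square planar complex each vertex has one trans partner and two cis neighbours.
The distinct arrangements are (3 in all): (H2O/ONO trans, NH3/SCN trans); (H2O/SCN trans, NH3/ONO trans); (H2O/NH3 trans, ONO/SCN trans).
Each arrangement has an internal mirror plane or centre of symmetry, so none is chiral.

3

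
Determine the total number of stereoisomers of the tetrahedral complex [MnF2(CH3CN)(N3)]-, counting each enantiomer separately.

1

All four vertices of a tetrahedron are equivalent and mutually adjacent, so cis/trans isomerism cannot arise.
Only one geometric arrangement is possible.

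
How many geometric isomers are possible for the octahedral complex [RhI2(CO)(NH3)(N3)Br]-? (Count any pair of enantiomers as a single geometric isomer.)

In an octahedral complex each vertex has one trans partner and four cis neighbours.
Systematic enumeration (placing each ligand type in turn and discarding arrangements equivalent by rotation or reflection) gives 9 geometric isomers.

9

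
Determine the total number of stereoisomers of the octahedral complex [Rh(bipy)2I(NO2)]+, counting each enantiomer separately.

3

The six octahedral sites form three mutually perpendicular trans pairs.
Each bipy is bidentate and must span two cis positions.
The distinct arrangements are (2 in all): I and NO2 mutually trans; I and NO2 mutually cis (chiral).
One of these lacks any improper symmetry element and so occurs as an enantiomeric pair, giving 2 + 1 = 3 stereoisomers in total.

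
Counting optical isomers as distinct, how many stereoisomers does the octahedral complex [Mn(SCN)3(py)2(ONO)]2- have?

3

In an octahedral complex each vertex has one trans partner and four cis neighbours.
There are 3 geometric isomers: SCN mer, py trans; SCN fac, py cis; SCN mer, py cis.
Each arrangement has an internal mirror plane or centre of symmetry, so none is chiral.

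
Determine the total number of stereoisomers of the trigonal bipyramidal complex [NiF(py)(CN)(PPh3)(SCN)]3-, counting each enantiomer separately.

In a trigonal bipyramid the two axial positions differ from the three equatorial ones.
Placing the ligands in turn and identifying arrangements related by rotation or reflection leaves 10 distinct geometric isomers.
Of these, 10 lack any improper symmetry element and so occur as enantiomeric pairs, giving 10 + 10 = 20 stereoisomers in total.

20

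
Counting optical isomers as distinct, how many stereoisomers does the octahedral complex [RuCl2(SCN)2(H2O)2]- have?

The six octahedral sites form three mutually perpendicular trans pairs.
Working through the distinct placements yields 5 geometric isomers: Cl trans, SCN trans, H2O trans; Cl trans, SCN cis, H2O cis; Cl cis, SCN trans, H2O cis; Cl cis, SCN cis, H2O cis (chiral); Cl cis, SCN cis, H2O trans.
One of these lacks any improper symmetry element and so occurs as an enantiomeric pair, giving 5 + 1 = 6 stereoisomers in total.

6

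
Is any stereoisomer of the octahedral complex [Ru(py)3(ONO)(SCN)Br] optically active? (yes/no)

yes

The distinct arrangements are (4 in all): py mer (3 arrangements); py fac (chiral).
One of these lacks any improper symmetry element and so occurs as an enantiomeric pair, giving 4 + 1 = 5 stereoisomers in total.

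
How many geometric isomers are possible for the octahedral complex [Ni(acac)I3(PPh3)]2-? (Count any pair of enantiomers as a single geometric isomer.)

In an octahedral complex each vertex has one trans partner and four cis neighbours.
Each acac is bidentate and must span two cis positions.
The distinct arrangements are (2 in all): I mer; I fac.

2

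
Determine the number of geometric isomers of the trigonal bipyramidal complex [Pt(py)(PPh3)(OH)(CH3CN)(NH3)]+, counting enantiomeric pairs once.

10

In a trigonal bipyramid the two axial positions differ from the three equatorial ones.
Exhaustive case analysis gives 10 geometric isomers.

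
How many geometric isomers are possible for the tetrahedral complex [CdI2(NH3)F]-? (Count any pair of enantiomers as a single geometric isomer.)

1

All four vertices of a tetrahedron are equivalent and mutually adjacent, so cis/trans isomerism cannot arise.
Only one geometric arrangement is possible.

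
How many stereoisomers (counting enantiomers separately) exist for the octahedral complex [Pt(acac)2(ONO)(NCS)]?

An octahedron has six vertices in three trans pairs; every non-trans pair is cis.
Each acac is bidentate and must span two cis positions.
Working through the distinct placements yields 2 geometric isomers: ONO and NCS mutually trans; ONO and NCS mutually cis (chiral).
One of these lacks any improper symmetry element and so occurs as an enantiomeric pair, giving 2 + 1 = 3 stereoisomers in total.

3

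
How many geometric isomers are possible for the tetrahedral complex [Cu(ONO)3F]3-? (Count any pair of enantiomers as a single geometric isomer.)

All four vertices of a tetrahedron are equivalent and mutually adjacent, so cis/trans isomerism cannot arise.
Only one geometric arrangement is possible.

1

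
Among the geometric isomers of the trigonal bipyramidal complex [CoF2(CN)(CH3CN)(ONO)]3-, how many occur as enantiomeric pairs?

Placing the ligands in turn and identifying arrangements related by rotation or reflection leaves 7 distinct geometric isomers.
Of these, 3 lack any improper symmetry element and so occur as enantiomeric pairs, giving 7 + 3 = 10 stereoisomers in total.

3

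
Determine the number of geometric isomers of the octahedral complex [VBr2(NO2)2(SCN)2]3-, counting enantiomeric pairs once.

An octahedron has six vertices in three trans pairs; every non-trans pair is cis.
There are 5 geometric isomers: Br trans, NO2 trans, SCN trans; Br trans, NO2 cis, SCN cis; Br cis, NO2 cis, SCN trans; Br cis, NO2 cis, SCN cis (chiral); Br cis, NO2 trans, SCN cis.

5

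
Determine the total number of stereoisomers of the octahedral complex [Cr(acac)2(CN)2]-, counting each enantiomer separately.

In an octahedral complex each vertex has one trans partner and four cis neighbours.
Each acac is bidentate and must span two cis positions.
Working through the distinct placements yields 2 geometric isomers: CN trans; CN cis (chiral).
One of these lacks any improper symmetry element and so occurs as an enantiomeric pair, giving 2 + 1 = 3 stereoisomers in total.

3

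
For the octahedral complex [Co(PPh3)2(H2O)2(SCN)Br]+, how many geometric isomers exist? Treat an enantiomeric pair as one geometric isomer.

6

In an octahedral complex each vertex has one trans partner and four cis neighbours.
There are 6 geometric isomers: PPh3 cis, H2O cis (3 arrangements, 2 chiral); PPh3 trans, H2O cis; PPh3 cis, H2O trans; PPh3 trans, H2O trans.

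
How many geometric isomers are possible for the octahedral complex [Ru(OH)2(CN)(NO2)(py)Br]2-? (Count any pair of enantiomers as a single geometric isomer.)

In an octahedral complex each vertex has one trans partner and four cis neighbours.
Exhaustive case analysis gives 9 geometric isomers.

9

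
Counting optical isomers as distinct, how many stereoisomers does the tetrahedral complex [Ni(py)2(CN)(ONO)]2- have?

Only one geometric arrangement is possible.

1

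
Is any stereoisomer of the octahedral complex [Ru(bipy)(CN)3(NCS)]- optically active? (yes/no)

Each bipy is bidentate and must span two cis positions.
The distinct arrangements are (2 in all): CN mer; CN fac.
Each arrangement has an internal mirror plane or centre of symmetry, so none is chiral.

no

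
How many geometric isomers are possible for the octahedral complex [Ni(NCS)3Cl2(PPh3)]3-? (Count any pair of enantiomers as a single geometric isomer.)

An octahedron has six vertices in three trans pairs; every non-trans pair is cis.
The distinct arrangements are (3 in all): NCS mer, Cl trans; NCS fac, Cl cis; NCS mer, Cl cis.

3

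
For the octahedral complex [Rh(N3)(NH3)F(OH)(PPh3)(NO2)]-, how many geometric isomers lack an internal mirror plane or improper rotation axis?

15

The six octahedral sites form three mutually perpendicular trans pairs.
Placing the ligands in turn and identifying arrangements related by rotation or reflection leaves 15 distinct geometric isomers.
Of these, 15 lack any improper symmetry element and so occur as enantiomeric pairs, giving 15 + 15 = 30 stereoisomers in total.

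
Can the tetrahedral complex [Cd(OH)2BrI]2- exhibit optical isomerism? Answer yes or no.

All four vertices of a tetrahedron are equivalent and mutually adjacent, so cis/trans isomerism cannot arise.
Only one geometric arrangement is possible.

no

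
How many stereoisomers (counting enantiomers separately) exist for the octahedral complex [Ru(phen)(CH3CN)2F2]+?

An octahedron has six vertices in three trans pairs; every non-trans pair is cis.
Each phen is bidentate and must span two cis positions.
Systematic placement gives 3 geometric isomers: CH3CN trans, F cis; CH3CN cis, F cis (chiral); CH3CN cis, F trans.
One of these lacks any improper symmetry element and so occurs as an enantiomeric pair, giving 3 + 1 = 4 stereoisomers in total.

4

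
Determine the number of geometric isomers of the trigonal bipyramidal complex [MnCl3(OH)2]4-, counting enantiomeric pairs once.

3

In a trigonal bipyramid the two axial positions differ from the three equatorial ones.
The distinct arrangements are (3 in all): OH both equatorial; OH one axial, one equatorial; OH both axial.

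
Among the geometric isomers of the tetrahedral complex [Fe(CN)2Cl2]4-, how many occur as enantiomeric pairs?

All four vertices of a tetrahedron are equivalent and mutually adjacent, so cis/trans isomerism cannot arise.
Only one geometric arrangement is possible.

0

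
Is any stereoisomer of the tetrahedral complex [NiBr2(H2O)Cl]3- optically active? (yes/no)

In a tetrahedral complex all four positions are equivalent and every pair of ligands is adjacent — there is no cis/trans distinction.
Only one geometric arrangement is possible.

no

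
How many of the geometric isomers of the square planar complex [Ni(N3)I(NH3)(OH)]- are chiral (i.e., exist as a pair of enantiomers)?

0

Working through the distinct placements yields 3 geometric isomers: (I/NH3 trans, N3/OH trans); (I/OH trans, N3/NH3 trans); (I/N3 trans, NH3/OH trans).
Each arrangement has an internal mirror plane or centre of symmetry, so none is chiral.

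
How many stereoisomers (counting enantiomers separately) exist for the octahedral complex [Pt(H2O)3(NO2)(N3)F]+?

5

An octahedron has six vertices in three trans pairs; every non-trans pair is cis.
Working through the distinct placements yields 4 geometric isomers: H2O mer (3 arrangements); H2O fac (chiral).
One of these lacks any improper symmetry element and so occurs as an enantiomeric pair, giving 4 + 1 = 5 stereoisomers in total.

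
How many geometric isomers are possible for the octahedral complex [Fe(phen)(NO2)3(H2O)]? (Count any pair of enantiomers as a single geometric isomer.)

2

Each phen is bidentate and must span two cis positions.
There are 2 geometric isomers: NO2 fac; NO2 mer.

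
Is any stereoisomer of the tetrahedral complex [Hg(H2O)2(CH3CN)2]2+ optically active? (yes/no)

no

Only one geometric arrangement is possible.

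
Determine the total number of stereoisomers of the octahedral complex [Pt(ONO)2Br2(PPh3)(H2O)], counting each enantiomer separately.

8

The six octahedral sites form three mutually perpendicular trans pairs.
The distinct arrangements are (6 in all): ONO cis, Br trans; ONO trans, Br trans; ONO cis, Br cis (3 arrangements, 2 chiral); ONO trans, Br cis.
Of these, 2 lack any improper symmetry element and so occur as enantiomeric pairs, giving 6 + 2 = 8 stereoisomers in total.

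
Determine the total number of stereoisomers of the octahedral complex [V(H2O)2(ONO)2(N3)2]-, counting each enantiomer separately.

6

An octahedron has six vertices in three trans pairs; every non-trans pair is cis.
There are 5 geometric isomers: H2O trans, ONO trans, N3 trans; H2O trans, ONO cis, N3 cis; H2O cis, ONO trans, N3 cis; H2O cis, ONO cis, N3 cis (chiral); H2O cis, ONO cis, N3 trans.
One of these lacks any improper symmetry element and so occurs as an enantiomeric pair, giving 5 + 1 = 6 stereoisomers in total.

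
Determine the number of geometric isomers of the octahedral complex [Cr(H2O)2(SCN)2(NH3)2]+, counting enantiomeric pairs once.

In an octahedral complex each vertex has one trans partner and four cis neighbours.
There are 5 geometric isomers: H2O trans, SCN trans, NH3 trans; H2O trans, SCN cis, NH3 cis; H2O cis, SCN trans, NH3 cis; H2O cis, SCN cis, NH3 cis (chiral); H2O cis, SCN cis, NH3 trans.

5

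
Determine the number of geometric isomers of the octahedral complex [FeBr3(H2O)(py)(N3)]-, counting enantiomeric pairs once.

4

The six octahedral sites form three mutually perpendicular trans pairs.
There are 4 geometric isomers: Br mer (3 arrangements); Br fac (chiral).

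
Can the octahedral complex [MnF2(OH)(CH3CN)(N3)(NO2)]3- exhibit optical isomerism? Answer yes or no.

yes

In an octahedral complex each vertex has one trans partner and four cis neighbours.
Placing the ligands in turn and identifying arrangements related by rotation or reflection leaves 9 distinct geometric isomers.
Of these, 6 lack any improper symmetry element and so occur as enantiomeric pairs, giving 9 + 6 = 15 stereoisomers in total.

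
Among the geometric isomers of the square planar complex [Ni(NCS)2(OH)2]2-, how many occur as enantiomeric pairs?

0

In a square planar complex each vertex has one trans partner and two cis neighbours.
There are 2 geometric isomers: NCS cis; NCS trans.
Each arrangement has an internal mirror plane or centre of symmetry, so none is chiral.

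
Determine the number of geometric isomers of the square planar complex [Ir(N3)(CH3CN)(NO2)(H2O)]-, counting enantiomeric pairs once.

3

A square has two trans pairs of vertices; adjacent vertices are cis.
Systematic placement gives 3 geometric isomers: (CH3CN/N3 trans, H2O/NO2 trans); (CH3CN/NO2 trans, H2O/N3 trans); (CH3CN/H2O trans, N3/NO2 trans).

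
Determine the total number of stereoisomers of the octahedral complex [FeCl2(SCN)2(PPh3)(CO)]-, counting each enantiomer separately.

An octahedron has six vertices in three trans pairs; every non-trans pair is cis.
The distinct arrangements are (6 in all): Cl cis, SCN trans; Cl cis, SCN cis (3 arrangements, 2 chiral); Cl trans, SCN trans; Cl trans, SCN cis.
Of these, 2 lack any improper symmetry element and so occur as enantiomeric pairs, giving 6 + 2 = 8 stereoisomers in total.

8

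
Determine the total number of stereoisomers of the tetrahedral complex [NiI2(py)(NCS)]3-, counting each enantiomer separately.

1

In a tetrahedral complex all four positions are equivalent and every pair of ligands is adjacent — there is no cis/trans distinction.
Only one geometric arrangement is possible.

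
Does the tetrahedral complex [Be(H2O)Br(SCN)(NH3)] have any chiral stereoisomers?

All four vertices of a tetrahedron are equivalent and mutually adjacent, so cis/trans isomerism cannot arise.
Only one geometric arrangement is possible; it has no improper symmetry element, so it exists as a pair of enantiomers (2 stereoisomers).

yes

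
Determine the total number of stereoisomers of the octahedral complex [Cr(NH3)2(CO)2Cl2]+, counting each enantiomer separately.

6

In an octahedral complex each vertex has one trans partner and four cis neighbours.
Working through the distinct placements yields 5 geometric isomers: NH3 trans, CO trans, Cl trans; NH3 cis, CO trans, Cl cis; NH3 trans, CO cis, Cl cis; NH3 cis, CO cis, Cl cis (chiral); NH3 cis, CO cis, Cl trans.
One of these lacks any improper symmetry element and so occurs as an enantiomeric pair, giving 5 + 1 = 6 stereoisomers in total.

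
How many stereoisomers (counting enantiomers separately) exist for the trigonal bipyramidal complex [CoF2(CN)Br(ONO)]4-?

In a trigonal bipyramid the two axial positions differ from the three equatorial ones.
Exhaustive case analysis gives 7 geometric isomers.
Of these, 3 lack any improper symmetry element and so occur as enantiomeric pairs, giving 7 + 3 = 10 stereoisomers in total.

10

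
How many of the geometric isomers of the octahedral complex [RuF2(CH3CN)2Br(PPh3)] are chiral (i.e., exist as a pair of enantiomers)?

2

An octahedron has six vertices in three trans pairs; every non-trans pair is cis.
Systematic placement gives 6 geometric isomers: F cis, CH3CN cis (3 arrangements, 2 chiral); F trans, CH3CN cis; F cis, CH3CN trans; F trans, CH3CN trans.
Of these, 2 lack any improper symmetry element and so occur as enantiomeric pairs, giving 6 + 2 = 8 stereoisomers in total.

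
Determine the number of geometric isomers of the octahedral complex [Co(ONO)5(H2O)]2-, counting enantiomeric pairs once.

Only one geometric arrangement is possible.

1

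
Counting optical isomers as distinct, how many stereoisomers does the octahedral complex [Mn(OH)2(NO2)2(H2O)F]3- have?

8

Systematic placement gives 6 geometric isomers: OH trans, NO2 trans; OH cis, NO2 cis (3 arrangements, 2 chiral); OH trans, NO2 cis; OH cis, NO2 trans.
Of these, 2 lack any improper symmetry element and so occur as enantiomeric pairs, giving 6 + 2 = 8 stereoisomers in total.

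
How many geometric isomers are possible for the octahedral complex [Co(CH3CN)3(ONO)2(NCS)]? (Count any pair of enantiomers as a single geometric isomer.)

3

The six octahedral sites form three mutually perpendicular trans pairs.
There are 3 geometric isomers: CH3CN mer, ONO trans; CH3CN mer, ONO cis; CH3CN fac, ONO cis.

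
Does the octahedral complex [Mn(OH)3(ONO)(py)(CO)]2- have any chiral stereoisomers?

Working through the distinct placements yields 4 geometric isomers: OH mer (3 arrangements); OH fac (chiral).
One of these lacks any improper symmetry element and so occurs as an enantiomeric pair, giving 4 + 1 = 5 stereoisomers in total.

yes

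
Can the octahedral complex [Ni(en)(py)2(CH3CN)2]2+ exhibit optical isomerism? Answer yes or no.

The six octahedral sites form three mutually perpendicular trans pairs.
Each en is bidentate and must span two cis positions.
There are 3 geometric isomers: py cis, CH3CN trans; py trans, CH3CN cis; py cis, CH3CN cis (chiral).
One of these lacks any improper symmetry element and so occurs as an enantiomeric pair, giving 3 + 1 = 4 stereoisomers in total.

yes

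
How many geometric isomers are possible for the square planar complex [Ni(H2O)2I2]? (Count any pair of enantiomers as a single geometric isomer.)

2

The distinct arrangements are (2 in all): H2O cis; H2O trans.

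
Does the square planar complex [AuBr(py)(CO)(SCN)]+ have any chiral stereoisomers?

no

There are 3 geometric isomers: (Br/SCN trans, CO/py trans); (Br/py trans, CO/SCN trans); (Br/CO trans, SCN/py trans).
Each arrangement has an internal mirror plane or centre of symmetry, so none is chiral.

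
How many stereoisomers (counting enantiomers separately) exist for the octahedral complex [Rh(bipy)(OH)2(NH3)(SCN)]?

Each bipy is bidentate and must span two cis positions.
Systematic placement gives 4 geometric isomers: OH cis (3 arrangements, 2 chiral); OH trans.
Of these, 2 lack any improper symmetry element and so occur as enantiomeric pairs, giving 4 + 2 = 6 stereoisomers in total.

6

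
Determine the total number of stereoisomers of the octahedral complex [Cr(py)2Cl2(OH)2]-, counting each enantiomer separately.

6

An octahedron has six vertices in three trans pairs; every non-trans pair is cis.
There are 5 geometric isomers: py trans, Cl trans, OH trans; py cis, Cl trans, OH cis; py trans, Cl cis, OH cis; py cis, Cl cis, OH cis (chiral); py cis, Cl cis, OH trans.
One of these lacks any improper symmetry element and so occurs as an enantiomeric pair, giving 5 + 1 = 6 stereoisomers in total.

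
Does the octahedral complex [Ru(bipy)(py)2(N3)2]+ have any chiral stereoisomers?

An octahedron has six vertices in three trans pairs; every non-trans pair is cis.
Each bipy is bidentate and must span two cis positions.
There are 3 geometric isomers: py cis, N3 trans; py trans, N3 cis; py cis, N3 cis (chiral).
One of these lacks any improper symmetry element and so occurs as an enantiomeric pair, giving 3 + 1 = 4 stereoisomers in total.

yes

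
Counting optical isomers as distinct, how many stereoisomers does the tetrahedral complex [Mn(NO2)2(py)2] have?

Only one geometric arrangement is possible.

1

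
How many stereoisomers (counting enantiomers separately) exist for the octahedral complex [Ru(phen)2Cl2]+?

3

An octahedron has six vertices in three trans pairs; every non-trans pair is cis.
Each phen is bidentate and must span two cis positions.
The distinct arrangements are (2 in all): Cl trans; Cl cis (chiral).
One of these lacks any improper symmetry element and so occurs as an enantiomeric pair, giving 2 + 1 = 3 stereoisomers in total.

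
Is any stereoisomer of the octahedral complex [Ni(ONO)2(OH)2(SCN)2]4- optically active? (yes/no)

The six octahedral sites form three mutually perpendicular trans pairs.
Systematic placement gives 5 geometric isomers: ONO trans, OH trans, SCN trans; ONO cis, OH trans, SCN cis; ONO cis, OH cis, SCN trans; ONO cis, OH cis, SCN cis (chiral); ONO trans, OH cis, SCN cis.
One of these lacks any improper symmetry element and so occurs as an enantiomeric pair, giving 5 + 1 = 6 stereoisomers in total.

yes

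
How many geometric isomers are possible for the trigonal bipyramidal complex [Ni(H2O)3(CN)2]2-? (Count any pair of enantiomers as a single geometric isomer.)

Systematic placement gives 3 geometric isomers: CN both axial; CN one axial, one equatorial; CN both equatorial.

3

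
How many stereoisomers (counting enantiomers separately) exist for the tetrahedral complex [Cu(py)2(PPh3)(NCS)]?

All four vertices of a tetrahedron are equivalent and mutually adjacent, so cis/trans isomerism cannot arise.
Only one geometric arrangement is possible.

1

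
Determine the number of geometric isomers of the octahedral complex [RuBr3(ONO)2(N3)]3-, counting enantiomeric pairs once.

In an octahedral complex each vertex has one trans partner and four cis neighbours.
There are 3 geometric isomers: Br mer, ONO trans; Br mer, ONO cis; Br fac, ONO cis.

3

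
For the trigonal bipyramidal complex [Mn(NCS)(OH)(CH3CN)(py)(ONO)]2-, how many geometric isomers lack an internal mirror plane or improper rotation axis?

10

A trigonal bipyramid has two axial and three equatorial sites, which are chemically inequivalent.
Exhaustive case analysis gives 10 geometric isomers.
Of these, 10 lack any improper symmetry element and so occur as enantiomeric pairs, giving 10 + 10 = 20 stereoisomers in total.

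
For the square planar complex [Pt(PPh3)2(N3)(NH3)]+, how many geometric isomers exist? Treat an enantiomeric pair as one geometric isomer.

2

A square has two trans pairs of vertices; adjacent vertices are cis.
Systematic placement gives 2 geometric isomers: PPh3 cis; PPh3 trans.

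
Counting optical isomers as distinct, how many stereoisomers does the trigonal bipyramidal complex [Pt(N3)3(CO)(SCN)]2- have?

Working through the distinct placements yields 4 geometric isomers: CO axial, SCN equatorial; CO axial, SCN axial; CO equatorial, SCN equatorial; CO equatorial, SCN axial.
Each arrangement has an internal mirror plane or centre of symmetry, so none is chiral.

4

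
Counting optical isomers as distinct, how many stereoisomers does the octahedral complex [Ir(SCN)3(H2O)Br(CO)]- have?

The six octahedral sites form three mutually perpendicular trans pairs.
Systematic placement gives 4 geometric isomers: SCN mer (3 arrangements); SCN fac (chiral).
One of these lacks any improper symmetry element and so occurs as an enantiomeric pair, giving 4 + 1 = 5 stereoisomers in total.

5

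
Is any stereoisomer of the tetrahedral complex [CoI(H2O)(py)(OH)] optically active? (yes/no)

yes

Only one geometric arrangement is possible; it has no improper symmetry element, so it exists as a pair of enantiomers (2 stereoisomers).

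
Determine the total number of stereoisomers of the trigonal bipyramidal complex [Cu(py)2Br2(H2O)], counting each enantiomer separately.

A trigonal bipyramid has two axial and three equatorial sites, which are chemically inequivalent.
Systematic enumeration (placing each ligand type in turn and discarding arrangements equivalent by rotation or reflection) gives 5 geometric isomers.
One of these lacks any improper symmetry element and so occurs as an enantiomeric pair, giving 5 + 1 = 6 stereoisomers in total.

6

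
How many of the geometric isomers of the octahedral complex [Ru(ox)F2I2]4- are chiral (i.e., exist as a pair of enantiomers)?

1

The six octahedral sites form three mutually perpendicular trans pairs.
Each ox is bidentate and must span two cis positions.
Systematic placement gives 3 geometric isomers: F trans, I cis; F cis, I cis (chiral); F cis, I trans.
One of these lacks any improper symmetry element and so occurs as an enantiomeric pair, giving 3 + 1 = 4 stereoisomers in total.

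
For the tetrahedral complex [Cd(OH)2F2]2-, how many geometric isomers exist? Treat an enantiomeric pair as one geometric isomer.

In a tetrahedral complex all four positions are equivalent and every pair of ligands is adjacent — there is no cis/trans distinction.
Only one geometric arrangement is possible.

1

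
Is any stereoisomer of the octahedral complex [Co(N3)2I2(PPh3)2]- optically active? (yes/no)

yes

In an octahedral complex each vertex has one trans partner and four cis neighbours.
Systematic placement gives 5 geometric isomers: N3 trans, I trans, PPh3 trans; N3 cis, I trans, PPh3 cis; N3 cis, I cis, PPh3 trans; N3 cis, I cis, PPh3 cis (chiral); N3 trans, I cis, PPh3 cis.
One of these lacks any improper symmetry element and so occurs as an enantiomeric pair, giving 5 + 1 = 6 stereoisomers in total.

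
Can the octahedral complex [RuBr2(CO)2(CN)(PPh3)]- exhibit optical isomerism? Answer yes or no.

The six octahedral sites form three mutually perpendicular trans pairs.
Systematic placement gives 6 geometric isomers: Br trans, CO cis; Br trans, CO trans; Br cis, CO cis (3 arrangements, 2 chiral); Br cis, CO trans.
Of these, 2 lack any improper symmetry element and so occur as enantiomeric pairs, giving 6 + 2 = 8 stereoisomers in total.

yes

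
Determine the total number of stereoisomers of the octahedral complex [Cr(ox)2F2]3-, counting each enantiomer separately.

3

In an octahedral complex each vertex has one trans partner and four cis neighbours.
Each ox is bidentate and must span two cis positions.
Working through the distinct placements yields 2 geometric isomers: F trans; F cis (chiral).
One of these lacks any improper symmetry element and so occurs as an enantiomeric pair, giving 2 + 1 = 3 stereoisomers in total.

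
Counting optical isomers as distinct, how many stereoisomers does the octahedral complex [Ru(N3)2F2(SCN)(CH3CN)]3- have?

An octahedron has six vertices in three trans pairs; every non-trans pair is cis.
Systematic placement gives 6 geometric isomers: N3 cis, F cis (3 arrangements, 2 chiral); N3 trans, F cis; N3 cis, F trans; N3 trans, F trans.
Of these, 2 lack any improper symmetry element and so occur as enantiomeric pairs, giving 6 + 2 = 8 stereoisomers in total.

8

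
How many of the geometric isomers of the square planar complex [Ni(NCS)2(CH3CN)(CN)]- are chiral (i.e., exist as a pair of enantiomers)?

A square has two trans pairs of vertices; adjacent vertices are cis.
There are 2 geometric isomers: NCS cis; NCS trans.
Each arrangement has an internal mirror plane or centre of symmetry, so none is chiral.

0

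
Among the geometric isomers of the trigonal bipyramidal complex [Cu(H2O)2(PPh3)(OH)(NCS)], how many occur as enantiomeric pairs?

Systematic enumeration (placing each ligand type in turn and discarding arrangements equivalent by rotation or reflection) gives 7 geometric isomers.
Of these, 3 lack any improper symmetry element and so occur as enantiomeric pairs, giving 7 + 3 = 10 stereoisomers in total.

3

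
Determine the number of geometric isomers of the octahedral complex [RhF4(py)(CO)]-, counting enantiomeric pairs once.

2

An octahedron has six vertices in three trans pairs; every non-trans pair is cis.
There are 2 geometric isomers: py and CO mutually cis; py and CO mutually trans.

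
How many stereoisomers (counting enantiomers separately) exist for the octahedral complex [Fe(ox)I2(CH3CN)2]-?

4

Each ox is bidentate and must span two cis positions.
Working through the distinct placements yields 3 geometric isomers: I cis, CH3CN trans; I cis, CH3CN cis (chiral); I trans, CH3CN cis.
One of these lacks any improper symmetry element and so occurs as an enantiomeric pair, giving 3 + 1 = 4 stereoisomers in total.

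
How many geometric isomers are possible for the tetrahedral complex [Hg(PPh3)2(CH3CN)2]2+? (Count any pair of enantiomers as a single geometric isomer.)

Only one geometric arrangement is possible.

1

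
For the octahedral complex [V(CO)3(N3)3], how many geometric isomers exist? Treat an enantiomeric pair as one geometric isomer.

The six octahedral sites form three mutually perpendicular trans pairs.
There are 2 geometric isomers: CO mer; CO fac.

2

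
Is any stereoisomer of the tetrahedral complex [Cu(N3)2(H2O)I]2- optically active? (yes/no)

no

In a tetrahedral complex all four positions are equivalent and every pair of ligands is adjacent — there is no cis/trans distinction.
Only one geometric arrangement is possible.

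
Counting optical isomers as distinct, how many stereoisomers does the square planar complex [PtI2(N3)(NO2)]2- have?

The distinct arrangements are (2 in all): I cis; I trans.
Each arrangement has an internal mirror plane or centre of symmetry, so none is chiral.

2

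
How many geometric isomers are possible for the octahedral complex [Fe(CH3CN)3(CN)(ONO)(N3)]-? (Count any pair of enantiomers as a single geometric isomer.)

The six octahedral sites form three mutually perpendicular trans pairs.
There are 4 geometric isomers: CH3CN mer (3 arrangements); CH3CN fac (chiral).

4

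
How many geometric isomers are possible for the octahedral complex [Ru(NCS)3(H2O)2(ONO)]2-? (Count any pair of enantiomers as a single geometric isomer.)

3

The six octahedral sites form three mutually perpendicular trans pairs.
Working through the distinct placements yields 3 geometric isomers: NCS mer, H2O trans; NCS fac, H2O cis; NCS mer, H2O cis.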